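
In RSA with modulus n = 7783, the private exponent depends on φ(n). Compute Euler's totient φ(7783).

Factor: 7783 = 43 · 181.
φ(7783) = (43−1) · (181−1) = 42 · 180 = 7560.

7560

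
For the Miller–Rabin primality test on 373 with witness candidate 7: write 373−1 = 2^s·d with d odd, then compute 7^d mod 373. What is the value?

372

373 − 1 = 372 = 2^2 · 93, so d = 93.
7^1 ≡ 7 (mod 373)
7^2 ≡ 7^2 = 49 ≡ 49 (mod 373)
7^4 ≡ 49^2 = 2401 ≡ 163 (mod 373)
7^8 ≡ 163^2 = 26569 ≡ 86 (mod 373)
7^16 ≡ 86^2 = 7396 ≡ 309 (mod 373)
7^32 ≡ 309^2 = 95481 ≡ 366 (mod 373)
7^64 ≡ 366^2 = 133956 ≡ 49 (mod 373)
93 = 64 + 16 + 8 + 4 + 1 in binary powers of 2.
So 7^93 ≡ 49 · 309 · 86 · 163 · 7 ≡ 372 (mod 373).
Since 7^d ≡ 372 (mod 373), base 7 does not prove 373 composite.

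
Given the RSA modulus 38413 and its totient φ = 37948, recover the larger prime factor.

φ(n) = (p−1)(q−1) = n − (p+q) + 1, so p + q = 38413 − 37948 + 1 = 466.
p and q are the roots of t² − 466t + 38413 = 0.
Discriminant: 466² − 4·38413 = 217156 − 153652 = 63504; √63504 = 252.
q = (466 − 252)/2 = 107, p = (466 + 252)/2 = 359.
Check: 107 · 359 = 38413.

359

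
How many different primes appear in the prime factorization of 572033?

572033 = 7 · 81719
81719 = 11 · 7429
7429 = 17 · 437
437 = 19 · 23
572033 = 7 · 11 · 17 · 19 · 23, which has 5 distinct prime factors.

5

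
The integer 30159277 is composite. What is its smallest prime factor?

79

30159277 is odd.
Digit sum 34, not divisible by 3.
Ends in 7: not divisible by 5.
7: 30159277 = 7·4308468 + 1
11: 30159277 = 11·2741752 + 5
13: 30159277 = 13·2319944 + 5
17: 30159277 = 17·1774075 + 2
19: 30159277 = 19·1587330 + 7
23: 30159277 = 23·1311272 + 21
29: 30159277 = 29·1039975 + 2
31: 30159277 = 31·972879 + 28
37: 30159277 = 37·815115 + 22
41: 30159277 = 41·735592 + 5
43: 30159277 = 43·701378 + 23
47: 30159277 = 47·641686 + 35
53: 30159277 = 53·569042 + 51
59: 30159277 = 59·511174 + 11
61: 30159277 = 61·494414 + 23
67: 30159277 = 67·450138 + 31
71: 30159277 = 71·424778 + 39
73: 30159277 = 73·413140 + 57
79: 30159277 = 79·381763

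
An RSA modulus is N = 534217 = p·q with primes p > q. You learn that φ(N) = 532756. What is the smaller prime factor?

φ(n) = (p−1)(q−1) = n − (p+q) + 1, so p + q = 534217 − 532756 + 1 = 1462.
p and q are the roots of t² − 1462t + 534217 = 0.
Discriminant: 1462² − 4·534217 = 2137444 − 2136868 = 576; √576 = 24.
q = (1462 − 24)/2 = 719, p = (1462 + 24)/2 = 743.
Check: 719 · 743 = 534217.

719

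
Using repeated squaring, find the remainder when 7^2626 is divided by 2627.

774

7^1 ≡ 7 (mod 2627)
7^2 ≡ 7^2 = 49 ≡ 49 (mod 2627)
7^4 ≡ 49^2 = 2401 ≡ 2401 (mod 2627)
7^8 ≡ 2401^2 = 5764801 ≡ 1163 (mod 2627)
7^16 ≡ 1163^2 = 1352569 ≡ 2291 (mod 2627)
7^32 ≡ 2291^2 = 5248681 ≡ 2562 (mod 2627)
7^64 ≡ 2562^2 = 6563844 ≡ 1598 (mod 2627)
7^128 ≡ 1598^2 = 2553604 ≡ 160 (mod 2627)
7^256 ≡ 160^2 = 25600 ≡ 1957 (mod 2627)
7^512 ≡ 1957^2 = 3829849 ≡ 2310 (mod 2627)
7^1024 ≡ 2310^2 = 5336100 ≡ 663 (mod 2627)
7^2048 ≡ 663^2 = 439569 ≡ 860 (mod 2627)
2626 = 2048 + 512 + 64 + 2 in binary powers of 2.
So 7^2626 ≡ 860 · 2310 · 1598 · 49 ≡ 774 (mod 2627).
Since 774 ≠ 1, base 7 is a Fermat witness: 2627 is composite.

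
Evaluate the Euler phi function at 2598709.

Factor: 2598709 = 107 · 149 · 163.
φ(2598709) = (107−1) · (149−1) · (163−1) = 106 · 148 · 162 = 2541456.

2541456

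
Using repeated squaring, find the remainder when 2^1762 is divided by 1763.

742

2^1 ≡ 2 (mod 1763)
2^2 ≡ 2^2 = 4 ≡ 4 (mod 1763)
2^4 ≡ 4^2 = 16 ≡ 16 (mod 1763)
2^8 ≡ 16^2 = 256 ≡ 256 (mod 1763)
2^16 ≡ 256^2 = 65536 ≡ 305 (mod 1763)
2^32 ≡ 305^2 = 93025 ≡ 1349 (mod 1763)
2^64 ≡ 1349^2 = 1819801 ≡ 385 (mod 1763)
2^128 ≡ 385^2 = 148225 ≡ 133 (mod 1763)
2^256 ≡ 133^2 = 17689 ≡ 59 (mod 1763)
2^512 ≡ 59^2 = 3481 ≡ 1718 (mod 1763)
2^1024 ≡ 1718^2 = 2951524 ≡ 262 (mod 1763)
1762 = 1024 + 512 + 128 + 64 + 32 + 2 in binary powers of 2.
So 2^1762 ≡ 262 · 1718 · 133 · 385 · 1349 · 4 ≡ 742 (mod 1763).
Since 742 ≠ 1, base 2 is a Fermat witness: 1763 is composite.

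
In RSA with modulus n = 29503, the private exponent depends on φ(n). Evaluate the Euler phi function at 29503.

29160

Factor: 29503 = 163 · 181.
φ(29503) = (163−1) · (181−1) = 162 · 180 = 29160.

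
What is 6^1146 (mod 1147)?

776

6^1 ≡ 6 (mod 1147)
6^2 ≡ 6^2 = 36 ≡ 36 (mod 1147)
6^4 ≡ 36^2 = 1296 ≡ 149 (mod 1147)
6^8 ≡ 149^2 = 22201 ≡ 408 (mod 1147)
6^16 ≡ 408^2 = 166464 ≡ 149 (mod 1147)
6^32 ≡ 149^2 = 22201 ≡ 408 (mod 1147)
6^64 ≡ 408^2 = 166464 ≡ 149 (mod 1147)
6^128 ≡ 149^2 = 22201 ≡ 408 (mod 1147)
6^256 ≡ 408^2 = 166464 ≡ 149 (mod 1147)
6^512 ≡ 149^2 = 22201 ≡ 408 (mod 1147)
6^1024 ≡ 408^2 = 166464 ≡ 149 (mod 1147)
1146 = 1024 + 64 + 32 + 16 + 8 + 2 in binary powers of 2.
So 6^1146 ≡ 149 · 149 · 408 · 149 · 408 · 36 ≡ 776 (mod 1147).
Since 776 ≠ 1, base 6 is a Fermat witness: 1147 is composite.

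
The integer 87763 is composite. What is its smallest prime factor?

87763 is odd.
Digit sum 31, not divisible by 3.
Ends in 3: not divisible by 5.
7: 87763 = 7·12537 + 4
11: 87763 = 11·7978 + 5
13: 87763 = 13·6751

13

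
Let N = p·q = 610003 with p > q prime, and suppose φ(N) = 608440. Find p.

821

φ(n) = (p−1)(q−1) = n − (p+q) + 1, so p + q = 610003 − 608440 + 1 = 1564.
p and q are the roots of t² − 1564t + 610003 = 0.
Discriminant: 1564² − 4·610003 = 2446096 − 2440012 = 6084; √6084 = 78.
q = (1564 − 78)/2 = 743, p = (1564 + 78)/2 = 821.
Check: 743 · 821 = 610003.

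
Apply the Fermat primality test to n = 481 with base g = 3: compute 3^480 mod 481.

417

3^1 ≡ 3 (mod 481)
3^2 ≡ 3^2 = 9 ≡ 9 (mod 481)
3^4 ≡ 9^2 = 81 ≡ 81 (mod 481)
3^8 ≡ 81^2 = 6561 ≡ 308 (mod 481)
3^16 ≡ 308^2 = 94864 ≡ 107 (mod 481)
3^32 ≡ 107^2 = 11449 ≡ 386 (mod 481)
3^64 ≡ 386^2 = 148996 ≡ 367 (mod 481)
3^128 ≡ 367^2 = 134689 ≡ 9 (mod 481)
3^256 ≡ 9^2 = 81 ≡ 81 (mod 481)
480 = 256 + 128 + 64 + 32 in binary powers of 2.
So 3^480 ≡ 81 · 9 · 367 · 386 ≡ 417 (mod 481).
Since 417 ≠ 1, base 3 is a Fermat witness: 481 is composite.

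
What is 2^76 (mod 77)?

9

2^1 ≡ 2 (mod 77)
2^2 ≡ 2^2 = 4 ≡ 4 (mod 77)
2^4 ≡ 4^2 = 16 ≡ 16 (mod 77)
2^8 ≡ 16^2 = 256 ≡ 25 (mod 77)
2^16 ≡ 25^2 = 625 ≡ 9 (mod 77)
2^32 ≡ 9^2 = 81 ≡ 4 (mod 77)
2^64 ≡ 4^2 = 16 ≡ 16 (mod 77)
76 = 64 + 8 + 4 in binary powers of 2.
So 2^76 ≡ 16 · 25 · 16 ≡ 9 (mod 77).
Since 9 ≠ 1, base 2 is a Fermat witness: 77 is composite.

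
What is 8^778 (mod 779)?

353

8^1 ≡ 8 (mod 779)
8^2 ≡ 8^2 = 64 ≡ 64 (mod 779)
8^4 ≡ 64^2 = 4096 ≡ 201 (mod 779)
8^8 ≡ 201^2 = 40401 ≡ 672 (mod 779)
8^16 ≡ 672^2 = 451584 ≡ 543 (mod 779)
8^32 ≡ 543^2 = 294849 ≡ 387 (mod 779)
8^64 ≡ 387^2 = 149769 ≡ 201 (mod 779)
8^128 ≡ 201^2 = 40401 ≡ 672 (mod 779)
8^256 ≡ 672^2 = 451584 ≡ 543 (mod 779)
8^512 ≡ 543^2 = 294849 ≡ 387 (mod 779)
778 = 512 + 256 + 8 + 2 in binary powers of 2.
So 8^778 ≡ 387 · 543 · 672 · 64 ≡ 353 (mod 779).
Since 353 ≠ 1, base 8 is a Fermat witness: 779 is composite.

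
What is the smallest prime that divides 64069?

79

64069 is odd.
Digit sum 25, not divisible by 3.
Ends in 9: not divisible by 5.
7: 64069 = 7·9152 + 5
11: 64069 = 11·5824 + 5
13: 64069 = 13·4928 + 5
17: 64069 = 17·3768 + 13
19: 64069 = 19·3372 + 1
23: 64069 = 23·2785 + 14
29: 64069 = 29·2209 + 8
31: 64069 = 31·2066 + 23
37: 64069 = 37·1731 + 22
41: 64069 = 41·1562 + 27
43: 64069 = 43·1489 + 42
47: 64069 = 47·1363 + 8
53: 64069 = 53·1208 + 45
59: 64069 = 59·1085 + 54
61: 64069 = 61·1050 + 19
67: 64069 = 67·956 + 17
71: 64069 = 71·902 + 27
73: 64069 = 73·877 + 48
79: 64069 = 79·811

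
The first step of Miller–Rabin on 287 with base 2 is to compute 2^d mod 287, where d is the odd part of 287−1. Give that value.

287 − 1 = 286 = 2^1 · 143, so d = 143.
2^1 ≡ 2 (mod 287)
2^2 ≡ 2^2 = 4 ≡ 4 (mod 287)
2^4 ≡ 4^2 = 16 ≡ 16 (mod 287)
2^8 ≡ 16^2 = 256 ≡ 256 (mod 287)
2^16 ≡ 256^2 = 65536 ≡ 100 (mod 287)
2^32 ≡ 100^2 = 10000 ≡ 242 (mod 287)
2^64 ≡ 242^2 = 58564 ≡ 16 (mod 287)
2^128 ≡ 16^2 = 256 ≡ 256 (mod 287)
143 = 128 + 8 + 4 + 2 + 1 in binary powers of 2.
So 2^143 ≡ 256 · 256 · 16 · 4 · 2 ≡ 172 (mod 287).
Squaring chain: 172; never reaches −1, so base 2 is a Miller–Rabin witness that 287 is composite.

172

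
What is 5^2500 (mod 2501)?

1477

5^1 ≡ 5 (mod 2501)
5^2 ≡ 5^2 = 25 ≡ 25 (mod 2501)
5^4 ≡ 25^2 = 625 ≡ 625 (mod 2501)
5^8 ≡ 625^2 = 390625 ≡ 469 (mod 2501)
5^16 ≡ 469^2 = 219961 ≡ 2374 (mod 2501)
5^32 ≡ 2374^2 = 5635876 ≡ 1123 (mod 2501)
5^64 ≡ 1123^2 = 1261129 ≡ 625 (mod 2501)
5^128 ≡ 625^2 = 390625 ≡ 469 (mod 2501)
5^256 ≡ 469^2 = 219961 ≡ 2374 (mod 2501)
5^512 ≡ 2374^2 = 5635876 ≡ 1123 (mod 2501)
5^1024 ≡ 1123^2 = 1261129 ≡ 625 (mod 2501)
5^2048 ≡ 625^2 = 390625 ≡ 469 (mod 2501)
2500 = 2048 + 256 + 128 + 64 + 4 in binary powers of 2.
So 5^2500 ≡ 469 · 2374 · 469 · 625 · 625 ≡ 1477 (mod 2501).
Since 1477 ≠ 1, base 5 is a Fermat witness: 2501 is composite.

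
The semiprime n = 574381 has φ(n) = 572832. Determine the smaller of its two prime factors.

613

φ(n) = (p−1)(q−1) = n − (p+q) + 1, so p + q = 574381 − 572832 + 1 = 1550.
p and q are the roots of t² − 1550t + 574381 = 0.
Discriminant: 1550² − 4·574381 = 2402500 − 2297524 = 104976; √104976 = 324.
q = (1550 − 324)/2 = 613, p = (1550 + 324)/2 = 937.
Check: 613 · 937 = 574381.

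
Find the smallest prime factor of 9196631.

47

9196631 is odd.
Digit sum 35, not divisible by 3.
Ends in 1: not divisible by 5.
7: 9196631 = 7·1313804 + 3
11: 9196631 = 11·836057 + 4
13: 9196631 = 13·707433 + 2
17: 9196631 = 17·540978 + 5
19: 9196631 = 19·484033 + 4
23: 9196631 = 23·399853 + 12
29: 9196631 = 29·317125 + 6
31: 9196631 = 31·296665 + 16
37: 9196631 = 37·248557 + 22
41: 9196631 = 41·224308 + 3
43: 9196631 = 43·213875 + 6
47: 9196631 = 47·195673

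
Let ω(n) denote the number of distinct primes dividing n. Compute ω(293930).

6

293930 = 2 · 146965
146965 = 5 · 29393
29393 = 7 · 4199
4199 = 13 · 323
323 = 17 · 19
293930 = 2 · 5 · 7 · 13 · 17 · 19, which has 6 distinct prime factors.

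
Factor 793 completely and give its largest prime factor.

61

793 = 13 · 61
61 is prime.
So 793 = 13 · 61; the largest prime factor is 61.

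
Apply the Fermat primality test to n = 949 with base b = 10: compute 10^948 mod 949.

729

10^1 ≡ 10 (mod 949)
10^2 ≡ 10^2 = 100 ≡ 100 (mod 949)
10^4 ≡ 100^2 = 10000 ≡ 510 (mod 949)
10^8 ≡ 510^2 = 260100 ≡ 74 (mod 949)
10^16 ≡ 74^2 = 5476 ≡ 731 (mod 949)
10^32 ≡ 731^2 = 534361 ≡ 74 (mod 949)
10^64 ≡ 74^2 = 5476 ≡ 731 (mod 949)
10^128 ≡ 731^2 = 534361 ≡ 74 (mod 949)
10^256 ≡ 74^2 = 5476 ≡ 731 (mod 949)
10^512 ≡ 731^2 = 534361 ≡ 74 (mod 949)
948 = 512 + 256 + 128 + 32 + 16 + 4 in binary powers of 2.
So 10^948 ≡ 74 · 731 · 74 · 74 · 731 · 510 ≡ 729 (mod 949).
Since 729 ≠ 1, base 10 is a Fermat witness: 949 is composite.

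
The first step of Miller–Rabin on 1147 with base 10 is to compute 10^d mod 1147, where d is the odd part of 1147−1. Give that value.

1147 − 1 = 1146 = 2^1 · 573, so d = 573.
10^1 ≡ 10 (mod 1147)
10^2 ≡ 10^2 = 100 ≡ 100 (mod 1147)
10^4 ≡ 100^2 = 10000 ≡ 824 (mod 1147)
10^8 ≡ 824^2 = 678976 ≡ 1099 (mod 1147)
10^16 ≡ 1099^2 = 1207801 ≡ 10 (mod 1147)
10^32 ≡ 10^2 = 100 ≡ 100 (mod 1147)
10^64 ≡ 100^2 = 10000 ≡ 824 (mod 1147)
10^128 ≡ 824^2 = 678976 ≡ 1099 (mod 1147)
10^256 ≡ 1099^2 = 1207801 ≡ 10 (mod 1147)
10^512 ≡ 10^2 = 100 ≡ 100 (mod 1147)
573 = 512 + 32 + 16 + 8 + 4 + 1 in binary powers of 2.
So 10^573 ≡ 100 · 100 · 10 · 1099 · 824 · 10 ≡ 1000 (mod 1147).
Squaring chain: 1000; never reaches −1, so base 10 is a Miller–Rabin witness that 1147 is composite.

1000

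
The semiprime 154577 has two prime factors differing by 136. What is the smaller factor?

331

Since p = q + 136, we have 154577 = q(q + 136), so q² + 136q − 154577 = 0.
Discriminant: 136² + 4·154577 = 18496 + 618308 = 636804; √636804 = 798.
q = (−136 + 798)/2 = 331, and p = q + 136 = 467.
Check: 331 · 467 = 154577.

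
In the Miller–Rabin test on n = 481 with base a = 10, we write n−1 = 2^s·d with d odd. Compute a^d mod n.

481 − 1 = 480 = 2^5 · 15, so d = 15.
10^1 ≡ 10 (mod 481)
10^2 ≡ 10^2 = 100 ≡ 100 (mod 481)
10^4 ≡ 100^2 = 10000 ≡ 380 (mod 481)
10^8 ≡ 380^2 = 144400 ≡ 100 (mod 481)
15 = 8 + 4 + 2 + 1 in binary powers of 2.
So 10^15 ≡ 100 · 380 · 100 · 10 ≡ 38 (mod 481).
Squaring chain: 38 → 1 → 1 → 1 → 1; never reaches −1, so base 10 is a Miller–Rabin witness that 481 is composite.

38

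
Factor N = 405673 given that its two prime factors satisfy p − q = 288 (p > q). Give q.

509

Since p = q + 288, we have 405673 = q(q + 288), so q² + 288q − 405673 = 0.
Discriminant: 288² + 4·405673 = 82944 + 1622692 = 1705636; √1705636 = 1306.
q = (−288 + 1306)/2 = 509, and p = q + 288 = 797.
Check: 509 · 797 = 405673.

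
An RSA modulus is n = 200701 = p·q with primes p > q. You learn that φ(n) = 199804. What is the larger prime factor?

479

φ(n) = (p−1)(q−1) = n − (p+q) + 1, so p + q = 200701 − 199804 + 1 = 898.
p and q are the roots of t² − 898t + 200701 = 0.
Discriminant: 898² − 4·200701 = 806404 − 802804 = 3600; √3600 = 60.
q = (898 − 60)/2 = 419, p = (898 + 60)/2 = 479.
Check: 419 · 479 = 200701.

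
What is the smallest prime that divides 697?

17

697 is odd.
Digit sum 22, not divisible by 3.
Ends in 7: not divisible by 5.
7: 697 = 7·99 + 4
11: 697 = 11·63 + 4
13: 697 = 13·53 + 8
17: 697 = 17·41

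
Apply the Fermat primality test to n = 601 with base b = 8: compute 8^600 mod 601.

8^1 ≡ 8 (mod 601)
8^2 ≡ 8^2 = 64 ≡ 64 (mod 601)
8^4 ≡ 64^2 = 4096 ≡ 490 (mod 601)
8^8 ≡ 490^2 = 240100 ≡ 301 (mod 601)
8^16 ≡ 301^2 = 90601 ≡ 451 (mod 601)
8^32 ≡ 451^2 = 203401 ≡ 263 (mod 601)
8^64 ≡ 263^2 = 69169 ≡ 54 (mod 601)
8^128 ≡ 54^2 = 2916 ≡ 512 (mod 601)
8^256 ≡ 512^2 = 262144 ≡ 108 (mod 601)
8^512 ≡ 108^2 = 11664 ≡ 245 (mod 601)
600 = 512 + 64 + 16 + 8 in binary powers of 2.
So 8^600 ≡ 245 · 54 · 451 · 301 ≡ 1 (mod 601).
Since the result is 1, base 8 gives no evidence that 601 is composite.

1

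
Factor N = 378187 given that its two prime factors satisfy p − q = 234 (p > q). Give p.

Since p = q + 234, we have 378187 = q(q + 234), so q² + 234q − 378187 = 0.
Discriminant: 234² + 4·378187 = 54756 + 1512748 = 1567504; √1567504 = 1252.
q = (−234 + 1252)/2 = 509, and p = q + 234 = 743.
Check: 509 · 743 = 378187.

743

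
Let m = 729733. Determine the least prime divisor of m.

729733 is odd.
Digit sum 31, not divisible by 3.
Ends in 3: not divisible by 5.
7: 729733 = 7·104247 + 4
11: 729733 = 11·66339 + 4
13: 729733 = 13·56133 + 4
17: 729733 = 17·42925 + 8
19: 729733 = 19·38407

19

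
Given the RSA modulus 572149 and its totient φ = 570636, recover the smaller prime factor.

727

φ(n) = (p−1)(q−1) = n − (p+q) + 1, so p + q = 572149 − 570636 + 1 = 1514.
p and q are the roots of t² − 1514t + 572149 = 0.
Discriminant: 1514² − 4·572149 = 2292196 − 2288596 = 3600; √3600 = 60.
q = (1514 − 60)/2 = 727, p = (1514 + 60)/2 = 787.
Check: 727 · 787 = 572149.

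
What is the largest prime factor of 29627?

53

29627 = 13 · 2279
2279 = 43 · 53
53 is prime.
So 29627 = 13 · 43 · 53; the largest prime factor is 53.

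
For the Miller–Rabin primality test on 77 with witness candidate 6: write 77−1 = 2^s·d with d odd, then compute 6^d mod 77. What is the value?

77 − 1 = 76 = 2^2 · 19, so d = 19.
6^1 ≡ 6 (mod 77)
6^2 ≡ 6^2 = 36 ≡ 36 (mod 77)
6^4 ≡ 36^2 = 1296 ≡ 64 (mod 77)
6^8 ≡ 64^2 = 4096 ≡ 15 (mod 77)
6^16 ≡ 15^2 = 225 ≡ 71 (mod 77)
19 = 16 + 2 + 1 in binary powers of 2.
So 6^19 ≡ 71 · 36 · 6 ≡ 13 (mod 77).
Squaring chain: 13 → 15; never reaches −1, so base 6 is a Miller–Rabin witness that 77 is composite.

13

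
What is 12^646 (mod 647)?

1

12^1 ≡ 12 (mod 647)
12^2 ≡ 12^2 = 144 ≡ 144 (mod 647)
12^4 ≡ 144^2 = 20736 ≡ 32 (mod 647)
12^8 ≡ 32^2 = 1024 ≡ 377 (mod 647)
12^16 ≡ 377^2 = 142129 ≡ 436 (mod 647)
12^32 ≡ 436^2 = 190096 ≡ 525 (mod 647)
12^64 ≡ 525^2 = 275625 ≡ 3 (mod 647)
12^128 ≡ 3^2 = 9 ≡ 9 (mod 647)
12^256 ≡ 9^2 = 81 ≡ 81 (mod 647)
12^512 ≡ 81^2 = 6561 ≡ 91 (mod 647)
646 = 512 + 128 + 4 + 2 in binary powers of 2.
So 12^646 ≡ 91 · 9 · 32 · 144 ≡ 1 (mod 647).
Since the result is 1, base 12 gives no evidence that 647 is composite.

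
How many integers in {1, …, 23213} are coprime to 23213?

Factor: 23213 = 139 · 167.
φ(23213) = (139−1) · (167−1) = 138 · 166 = 22908.

22908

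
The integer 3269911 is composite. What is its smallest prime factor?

3269911 is odd.
Digit sum 31, not divisible by 3.
Ends in 1: not divisible by 5.
7: 3269911 = 7·467130 + 1
11: 3269911 = 11·297264 + 7
13: 3269911 = 13·251531 + 8
17: 3269911 = 17·192347 + 12
19: 3269911 = 19·172100 + 11
23: 3269911 = 23·142170 + 1
29: 3269911 = 29·112755 + 16
31: 3269911 = 31·105481

31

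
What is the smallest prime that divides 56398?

2

56398 is even: 2 divides it.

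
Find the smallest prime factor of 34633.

59

34633 is odd.
Digit sum 19, not divisible by 3.
Ends in 3: not divisible by 5.
7: 34633 = 7·4947 + 4
11: 34633 = 11·3148 + 5
13: 34633 = 13·2664 + 1
17: 34633 = 17·2037 + 4
19: 34633 = 19·1822 + 15
23: 34633 = 23·1505 + 18
29: 34633 = 29·1194 + 7
31: 34633 = 31·1117 + 6
37: 34633 = 37·936 + 1
41: 34633 = 41·844 + 29
43: 34633 = 43·805 + 18
47: 34633 = 47·736 + 41
53: 34633 = 53·653 + 24
59: 34633 = 59·587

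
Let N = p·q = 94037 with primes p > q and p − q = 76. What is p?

347

Since p = q + 76, we have 94037 = q(q + 76), so q² + 76q − 94037 = 0.
Discriminant: 76² + 4·94037 = 5776 + 376148 = 381924; √381924 = 618.
q = (−76 + 618)/2 = 271, and p = q + 76 = 347.
Check: 271 · 347 = 94037.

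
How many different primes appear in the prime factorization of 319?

2

319 = 11 · 29
319 = 11 · 29, which has 2 distinct prime factors.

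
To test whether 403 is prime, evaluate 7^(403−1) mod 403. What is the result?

7^1 ≡ 7 (mod 403)
7^2 ≡ 7^2 = 49 ≡ 49 (mod 403)
7^4 ≡ 49^2 = 2401 ≡ 386 (mod 403)
7^8 ≡ 386^2 = 148996 ≡ 289 (mod 403)
7^16 ≡ 289^2 = 83521 ≡ 100 (mod 403)
7^32 ≡ 100^2 = 10000 ≡ 328 (mod 403)
7^64 ≡ 328^2 = 107584 ≡ 386 (mod 403)
7^128 ≡ 386^2 = 148996 ≡ 289 (mod 403)
7^256 ≡ 289^2 = 83521 ≡ 100 (mod 403)
402 = 256 + 128 + 16 + 2 in binary powers of 2.
So 7^402 ≡ 100 · 289 · 100 · 49 ≡ 233 (mod 403).
Since 233 ≠ 1, base 7 is a Fermat witness: 403 is composite.

233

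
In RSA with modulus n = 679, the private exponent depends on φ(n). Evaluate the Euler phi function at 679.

Factor: 679 = 7 · 97.
φ(679) = (7−1) · (97−1) = 6 · 96 = 576.

576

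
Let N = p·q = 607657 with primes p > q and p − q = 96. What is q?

Since p = q + 96, we have 607657 = q(q + 96), so q² + 96q − 607657 = 0.
Discriminant: 96² + 4·607657 = 9216 + 2430628 = 2439844; √2439844 = 1562.
q = (−96 + 1562)/2 = 733, and p = q + 96 = 829.
Check: 733 · 829 = 607657.

733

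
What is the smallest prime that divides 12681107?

61

12681107 is odd.
Digit sum 26, not divisible by 3.
Ends in 7: not divisible by 5.
7: 12681107 = 7·1811586 + 5
11: 12681107 = 11·1152827 + 10
13: 12681107 = 13·975469 + 10
17: 12681107 = 17·745947 + 8
19: 12681107 = 19·667426 + 13
23: 12681107 = 23·551352 + 11
29: 12681107 = 29·437279 + 16
31: 12681107 = 31·409067 + 30
37: 12681107 = 37·342732 + 23
41: 12681107 = 41·309295 + 12
43: 12681107 = 43·294909 + 20
47: 12681107 = 47·269810 + 37
53: 12681107 = 53·239266 + 9
59: 12681107 = 59·214934 + 1
61: 12681107 = 61·207887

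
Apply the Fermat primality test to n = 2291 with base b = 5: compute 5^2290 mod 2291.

5^1 ≡ 5 (mod 2291)
5^2 ≡ 5^2 = 25 ≡ 25 (mod 2291)
5^4 ≡ 25^2 = 625 ≡ 625 (mod 2291)
5^8 ≡ 625^2 = 390625 ≡ 1155 (mod 2291)
5^16 ≡ 1155^2 = 1334025 ≡ 663 (mod 2291)
5^32 ≡ 663^2 = 439569 ≡ 1988 (mod 2291)
5^64 ≡ 1988^2 = 3952144 ≡ 169 (mod 2291)
5^128 ≡ 169^2 = 28561 ≡ 1069 (mod 2291)
5^256 ≡ 1069^2 = 1142761 ≡ 1843 (mod 2291)
5^512 ≡ 1843^2 = 3396649 ≡ 1387 (mod 2291)
5^1024 ≡ 1387^2 = 1923769 ≡ 1620 (mod 2291)
5^2048 ≡ 1620^2 = 2624400 ≡ 1205 (mod 2291)
2290 = 2048 + 128 + 64 + 32 + 16 + 2 in binary powers of 2.
So 5^2290 ≡ 1205 · 1069 · 169 · 1988 · 663 · 25 ≡ 111 (mod 2291).
Since 111 ≠ 1, base 5 is a Fermat witness: 2291 is composite.

111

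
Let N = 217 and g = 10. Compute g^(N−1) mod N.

64

10^1 ≡ 10 (mod 217)
10^2 ≡ 10^2 = 100 ≡ 100 (mod 217)
10^4 ≡ 100^2 = 10000 ≡ 18 (mod 217)
10^8 ≡ 18^2 = 324 ≡ 107 (mod 217)
10^16 ≡ 107^2 = 11449 ≡ 165 (mod 217)
10^32 ≡ 165^2 = 27225 ≡ 100 (mod 217)
10^64 ≡ 100^2 = 10000 ≡ 18 (mod 217)
10^128 ≡ 18^2 = 324 ≡ 107 (mod 217)
216 = 128 + 64 + 16 + 8 in binary powers of 2.
So 10^216 ≡ 107 · 18 · 165 · 107 ≡ 64 (mod 217).
Since 64 ≠ 1, base 10 is a Fermat witness: 217 is composite.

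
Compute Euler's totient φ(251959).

234432

Factor: 251959 = 19 · 89 · 149.
φ(251959) = (19−1) · (89−1) · (149−1) = 18 · 88 · 148 = 234432.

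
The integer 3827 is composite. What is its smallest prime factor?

3827 is odd.
Digit sum 20, not divisible by 3.
Ends in 7: not divisible by 5.
7: 3827 = 7·546 + 5
11: 3827 = 11·347 + 10
13: 3827 = 13·294 + 5
17: 3827 = 17·225 + 2
19: 3827 = 19·201 + 8
23: 3827 = 23·166 + 9
29: 3827 = 29·131 + 28
31: 3827 = 31·123 + 14
37: 3827 = 37·103 + 16
41: 3827 = 41·93 + 14
43: 3827 = 43·89

43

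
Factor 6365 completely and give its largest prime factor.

6365 = 5 · 1273
1273 = 19 · 67
67 is prime.
So 6365 = 5 · 19 · 67; the largest prime factor is 67.

67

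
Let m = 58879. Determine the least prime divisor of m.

58879 is odd.
Digit sum 37, not divisible by 3.
Ends in 9: not divisible by 5.
7: 58879 = 7·8411 + 2
11: 58879 = 11·5352 + 7
13: 58879 = 13·4529 + 2
17: 58879 = 17·3463 + 8
19: 58879 = 19·3098 + 17
23: 58879 = 23·2559 + 22
29: 58879 = 29·2030 + 9
31: 58879 = 31·1899 + 10
37: 58879 = 37·1591 + 12
41: 58879 = 41·1436 + 3
43: 58879 = 43·1369 + 12
47: 58879 = 47·1252 + 35
53: 58879 = 53·1110 + 49
59: 58879 = 59·997 + 56
61: 58879 = 61·965 + 14
67: 58879 = 67·878 + 53
71: 58879 = 71·829 + 20
73: 58879 = 73·806 + 41
79: 58879 = 79·745 + 24
83: 58879 = 83·709 + 32
89: 58879 = 89·661 + 50
97: 58879 = 97·607

97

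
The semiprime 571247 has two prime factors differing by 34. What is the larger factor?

773

Since p = q + 34, we have 571247 = q(q + 34), so q² + 34q − 571247 = 0.
Discriminant: 34² + 4·571247 = 1156 + 2284988 = 2286144; √2286144 = 1512.
q = (−34 + 1512)/2 = 739, and p = q + 34 = 773.
Check: 739 · 773 = 571247.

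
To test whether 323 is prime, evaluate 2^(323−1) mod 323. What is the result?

2^1 ≡ 2 (mod 323)
2^2 ≡ 2^2 = 4 ≡ 4 (mod 323)
2^4 ≡ 4^2 = 16 ≡ 16 (mod 323)
2^8 ≡ 16^2 = 256 ≡ 256 (mod 323)
2^16 ≡ 256^2 = 65536 ≡ 290 (mod 323)
2^32 ≡ 290^2 = 84100 ≡ 120 (mod 323)
2^64 ≡ 120^2 = 14400 ≡ 188 (mod 323)
2^128 ≡ 188^2 = 35344 ≡ 137 (mod 323)
2^256 ≡ 137^2 = 18769 ≡ 35 (mod 323)
322 = 256 + 64 + 2 in binary powers of 2.
So 2^322 ≡ 35 · 188 · 4 ≡ 157 (mod 323).
Since 157 ≠ 1, base 2 is a Fermat witness: 323 is composite.

157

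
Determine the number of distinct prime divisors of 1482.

1482 = 2 · 741
741 = 3 · 247
247 = 13 · 19
1482 = 2 · 3 · 13 · 19, which has 4 distinct prime factors.

4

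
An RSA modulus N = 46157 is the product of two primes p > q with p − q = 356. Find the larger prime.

457

Since p = q + 356, we have 46157 = q(q + 356), so q² + 356q − 46157 = 0.
Discriminant: 356² + 4·46157 = 126736 + 184628 = 311364; √311364 = 558.
q = (−356 + 558)/2 = 101, and p = q + 356 = 457.
Check: 101 · 457 = 46157.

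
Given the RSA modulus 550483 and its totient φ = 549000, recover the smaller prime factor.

φ(n) = (p−1)(q−1) = n − (p+q) + 1, so p + q = 550483 − 549000 + 1 = 1484.
p and q are the roots of t² − 1484t + 550483 = 0.
Discriminant: 1484² − 4·550483 = 2202256 − 2201932 = 324; √324 = 18.
q = (1484 − 18)/2 = 733, p = (1484 + 18)/2 = 751.
Check: 733 · 751 = 550483.

733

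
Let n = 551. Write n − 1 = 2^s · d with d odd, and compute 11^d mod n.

520

551 − 1 = 550 = 2^1 · 275, so d = 275.
11^1 ≡ 11 (mod 551)
11^2 ≡ 11^2 = 121 ≡ 121 (mod 551)
11^4 ≡ 121^2 = 14641 ≡ 315 (mod 551)
11^8 ≡ 315^2 = 99225 ≡ 45 (mod 551)
11^16 ≡ 45^2 = 2025 ≡ 372 (mod 551)
11^32 ≡ 372^2 = 138384 ≡ 83 (mod 551)
11^64 ≡ 83^2 = 6889 ≡ 277 (mod 551)
11^128 ≡ 277^2 = 76729 ≡ 140 (mod 551)
11^256 ≡ 140^2 = 19600 ≡ 315 (mod 551)
275 = 256 + 16 + 2 + 1 in binary powers of 2.
So 11^275 ≡ 315 · 372 · 121 · 11 ≡ 520 (mod 551).
Squaring chain: 520; never reaches −1, so base 11 is a Miller–Rabin witness that 551 is composite.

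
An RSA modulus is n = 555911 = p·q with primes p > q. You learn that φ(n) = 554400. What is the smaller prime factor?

φ(n) = (p−1)(q−1) = n − (p+q) + 1, so p + q = 555911 − 554400 + 1 = 1512.
p and q are the roots of t² − 1512t + 555911 = 0.
Discriminant: 1512² − 4·555911 = 2286144 − 2223644 = 62500; √62500 = 250.
q = (1512 − 250)/2 = 631, p = (1512 + 250)/2 = 881.
Check: 631 · 881 = 555911.

631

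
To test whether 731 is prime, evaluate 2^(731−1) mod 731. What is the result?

4

2^1 ≡ 2 (mod 731)
2^2 ≡ 2^2 = 4 ≡ 4 (mod 731)
2^4 ≡ 4^2 = 16 ≡ 16 (mod 731)
2^8 ≡ 16^2 = 256 ≡ 256 (mod 731)
2^16 ≡ 256^2 = 65536 ≡ 477 (mod 731)
2^32 ≡ 477^2 = 227529 ≡ 188 (mod 731)
2^64 ≡ 188^2 = 35344 ≡ 256 (mod 731)
2^128 ≡ 256^2 = 65536 ≡ 477 (mod 731)
2^256 ≡ 477^2 = 227529 ≡ 188 (mod 731)
2^512 ≡ 188^2 = 35344 ≡ 256 (mod 731)
730 = 512 + 128 + 64 + 16 + 8 + 2 in binary powers of 2.
So 2^730 ≡ 256 · 477 · 256 · 477 · 256 · 4 ≡ 4 (mod 731).
Since 4 ≠ 1, base 2 is a Fermat witness: 731 is composite.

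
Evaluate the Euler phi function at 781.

Factor: 781 = 11 · 71.
φ(781) = (11−1) · (71−1) = 10 · 70 = 700.

700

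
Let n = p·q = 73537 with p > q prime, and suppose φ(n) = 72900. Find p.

487

φ(n) = (p−1)(q−1) = n − (p+q) + 1, so p + q = 73537 − 72900 + 1 = 638.
p and q are the roots of t² − 638t + 73537 = 0.
Discriminant: 638² − 4·73537 = 407044 − 294148 = 112896; √112896 = 336.
q = (638 − 336)/2 = 151, p = (638 + 336)/2 = 487.
Check: 151 · 487 = 73537.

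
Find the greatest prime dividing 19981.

19981 = 13 · 1537
1537 = 29 · 53
53 is prime.
So 19981 = 13 · 29 · 53; the largest prime factor is 53.

53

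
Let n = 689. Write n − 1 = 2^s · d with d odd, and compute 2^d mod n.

50

689 − 1 = 688 = 2^4 · 43, so d = 43.
2^1 ≡ 2 (mod 689)
2^2 ≡ 2^2 = 4 ≡ 4 (mod 689)
2^4 ≡ 4^2 = 16 ≡ 16 (mod 689)
2^8 ≡ 16^2 = 256 ≡ 256 (mod 689)
2^16 ≡ 256^2 = 65536 ≡ 81 (mod 689)
2^32 ≡ 81^2 = 6561 ≡ 360 (mod 689)
43 = 32 + 8 + 2 + 1 in binary powers of 2.
So 2^43 ≡ 360 · 256 · 4 · 2 ≡ 50 (mod 689).
Squaring chain: 50 → 433 → 81 → 360; never reaches −1, so base 2 is a Miller–Rabin witness that 689 is composite.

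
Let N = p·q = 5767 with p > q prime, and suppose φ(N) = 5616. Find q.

73

φ(n) = (p−1)(q−1) = n − (p+q) + 1, so p + q = 5767 − 5616 + 1 = 152.
p and q are the roots of t² − 152t + 5767 = 0.
Discriminant: 152² − 4·5767 = 23104 − 23068 = 36; √36 = 6.
q = (152 − 6)/2 = 73, p = (152 + 6)/2 = 79.
Check: 73 · 79 = 5767.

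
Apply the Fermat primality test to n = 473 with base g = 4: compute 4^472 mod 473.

4^1 ≡ 4 (mod 473)
4^2 ≡ 4^2 = 16 ≡ 16 (mod 473)
4^4 ≡ 16^2 = 256 ≡ 256 (mod 473)
4^8 ≡ 256^2 = 65536 ≡ 262 (mod 473)
4^16 ≡ 262^2 = 68644 ≡ 59 (mod 473)
4^32 ≡ 59^2 = 3481 ≡ 170 (mod 473)
4^64 ≡ 170^2 = 28900 ≡ 47 (mod 473)
4^128 ≡ 47^2 = 2209 ≡ 317 (mod 473)
4^256 ≡ 317^2 = 100489 ≡ 213 (mod 473)
472 = 256 + 128 + 64 + 16 + 8 in binary powers of 2.
So 4^472 ≡ 213 · 317 · 47 · 59 · 262 ≡ 236 (mod 473).
Since 236 ≠ 1, base 4 is a Fermat witness: 473 is composite.

236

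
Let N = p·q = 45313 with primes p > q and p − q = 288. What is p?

Since p = q + 288, we have 45313 = q(q + 288), so q² + 288q − 45313 = 0.
Discriminant: 288² + 4·45313 = 82944 + 181252 = 264196; √264196 = 514.
q = (−288 + 514)/2 = 113, and p = q + 288 = 401.
Check: 113 · 401 = 45313.

401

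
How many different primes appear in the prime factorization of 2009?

2009 = 7^2 · 41
2009 = 7^2 · 41, which has 2 distinct prime factors.

2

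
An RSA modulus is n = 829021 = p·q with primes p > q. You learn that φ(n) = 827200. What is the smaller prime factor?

φ(n) = (p−1)(q−1) = n − (p+q) + 1, so p + q = 829021 − 827200 + 1 = 1822.
p and q are the roots of t² − 1822t + 829021 = 0.
Discriminant: 1822² − 4·829021 = 3319684 − 3316084 = 3600; √3600 = 60.
q = (1822 − 60)/2 = 881, p = (1822 + 60)/2 = 941.
Check: 881 · 941 = 829021.

881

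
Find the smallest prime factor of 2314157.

2314157 is odd.
Digit sum 23, not divisible by 3.
Ends in 7: not divisible by 5.
7: 2314157 = 7·330593 + 6
11: 2314157 = 11·210377 + 10
13: 2314157 = 13·178012 + 1
17: 2314157 = 17·136126 + 15
19: 2314157 = 19·121797 + 14
23: 2314157 = 23·100615 + 12
29: 2314157 = 29·79798 + 15
31: 2314157 = 31·74650 + 7
37: 2314157 = 37·62544 + 29
41: 2314157 = 41·56442 + 35
43: 2314157 = 43·53817 + 26
47: 2314157 = 47·49237 + 18
53: 2314157 = 53·43663 + 18
59: 2314157 = 59·39223

59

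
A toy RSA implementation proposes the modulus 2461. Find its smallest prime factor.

23

2461 is odd.
Digit sum 13, not divisible by 3.
Ends in 1: not divisible by 5.
7: 2461 = 7·351 + 4
11: 2461 = 11·223 + 8
13: 2461 = 13·189 + 4
17: 2461 = 17·144 + 13
19: 2461 = 19·129 + 10
23: 2461 = 23·107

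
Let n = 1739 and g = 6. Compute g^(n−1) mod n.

6^1 ≡ 6 (mod 1739)
6^2 ≡ 6^2 = 36 ≡ 36 (mod 1739)
6^4 ≡ 36^2 = 1296 ≡ 1296 (mod 1739)
6^8 ≡ 1296^2 = 1679616 ≡ 1481 (mod 1739)
6^16 ≡ 1481^2 = 2193361 ≡ 482 (mod 1739)
6^32 ≡ 482^2 = 232324 ≡ 1037 (mod 1739)
6^64 ≡ 1037^2 = 1075369 ≡ 667 (mod 1739)
6^128 ≡ 667^2 = 444889 ≡ 1444 (mod 1739)
6^256 ≡ 1444^2 = 2085136 ≡ 75 (mod 1739)
6^512 ≡ 75^2 = 5625 ≡ 408 (mod 1739)
6^1024 ≡ 408^2 = 166464 ≡ 1259 (mod 1739)
1738 = 1024 + 512 + 128 + 64 + 8 + 2 in binary powers of 2.
So 6^1738 ≡ 1259 · 408 · 1444 · 667 · 1481 · 36 ≡ 739 (mod 1739).
Since 739 ≠ 1, base 6 is a Fermat witness: 1739 is composite.

739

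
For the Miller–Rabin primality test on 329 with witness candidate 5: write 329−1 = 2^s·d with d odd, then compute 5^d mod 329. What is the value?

329 − 1 = 328 = 2^3 · 41, so d = 41.
5^1 ≡ 5 (mod 329)
5^2 ≡ 5^2 = 25 ≡ 25 (mod 329)
5^4 ≡ 25^2 = 625 ≡ 296 (mod 329)
5^8 ≡ 296^2 = 87616 ≡ 102 (mod 329)
5^16 ≡ 102^2 = 10404 ≡ 205 (mod 329)
5^32 ≡ 205^2 = 42025 ≡ 242 (mod 329)
41 = 32 + 8 + 1 in binary powers of 2.
So 5^41 ≡ 242 · 102 · 5 ≡ 45 (mod 329).
Squaring chain: 45 → 51 → 298; never reaches −1, so base 5 is a Miller–Rabin witness that 329 is composite.

45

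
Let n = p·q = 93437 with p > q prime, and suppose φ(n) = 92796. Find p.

φ(n) = (p−1)(q−1) = n − (p+q) + 1, so p + q = 93437 − 92796 + 1 = 642.
p and q are the roots of t² − 642t + 93437 = 0.
Discriminant: 642² − 4·93437 = 412164 − 373748 = 38416; √38416 = 196.
q = (642 − 196)/2 = 223, p = (642 + 196)/2 = 419.
Check: 223 · 419 = 93437.

419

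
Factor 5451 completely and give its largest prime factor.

79

5451 = 3 · 1817
1817 = 23 · 79
79 is prime.
So 5451 = 3 · 23 · 79; the largest prime factor is 79.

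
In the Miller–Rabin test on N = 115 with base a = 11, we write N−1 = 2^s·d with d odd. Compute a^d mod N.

115 − 1 = 114 = 2^1 · 57, so d = 57.
11^1 ≡ 11 (mod 115)
11^2 ≡ 11^2 = 121 ≡ 6 (mod 115)
11^4 ≡ 6^2 = 36 ≡ 36 (mod 115)
11^8 ≡ 36^2 = 1296 ≡ 31 (mod 115)
11^16 ≡ 31^2 = 961 ≡ 41 (mod 115)
11^32 ≡ 41^2 = 1681 ≡ 71 (mod 115)
57 = 32 + 16 + 8 + 1 in binary powers of 2.
So 11^57 ≡ 71 · 41 · 31 · 11 ≡ 86 (mod 115).
Squaring chain: 86; never reaches −1, so base 11 is a Miller–Rabin witness that 115 is composite.

86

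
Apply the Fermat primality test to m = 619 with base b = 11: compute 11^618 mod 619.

11^1 ≡ 11 (mod 619)
11^2 ≡ 11^2 = 121 ≡ 121 (mod 619)
11^4 ≡ 121^2 = 14641 ≡ 404 (mod 619)
11^8 ≡ 404^2 = 163216 ≡ 419 (mod 619)
11^16 ≡ 419^2 = 175561 ≡ 384 (mod 619)
11^32 ≡ 384^2 = 147456 ≡ 134 (mod 619)
11^64 ≡ 134^2 = 17956 ≡ 5 (mod 619)
11^128 ≡ 5^2 = 25 ≡ 25 (mod 619)
11^256 ≡ 25^2 = 625 ≡ 6 (mod 619)
11^512 ≡ 6^2 = 36 ≡ 36 (mod 619)
618 = 512 + 64 + 32 + 8 + 2 in binary powers of 2.
So 11^618 ≡ 36 · 5 · 134 · 419 · 121 ≡ 1 (mod 619).
Since the result is 1, base 11 gives no evidence that 619 is composite.

1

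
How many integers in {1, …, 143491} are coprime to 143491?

135240

Factor: 143491 = 43 · 47 · 71.
φ(143491) = (43−1) · (47−1) · (71−1) = 42 · 46 · 70 = 135240.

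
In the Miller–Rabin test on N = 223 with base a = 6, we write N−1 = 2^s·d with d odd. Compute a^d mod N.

223 − 1 = 222 = 2^1 · 111, so d = 111.
6^1 ≡ 6 (mod 223)
6^2 ≡ 6^2 = 36 ≡ 36 (mod 223)
6^4 ≡ 36^2 = 1296 ≡ 181 (mod 223)
6^8 ≡ 181^2 = 32761 ≡ 203 (mod 223)
6^16 ≡ 203^2 = 41209 ≡ 177 (mod 223)
6^32 ≡ 177^2 = 31329 ≡ 109 (mod 223)
6^64 ≡ 109^2 = 11881 ≡ 62 (mod 223)
111 = 64 + 32 + 8 + 4 + 2 + 1 in binary powers of 2.
So 6^111 ≡ 62 · 109 · 203 · 181 · 36 · 6 ≡ 222 (mod 223).
Since 6^d ≡ 222 (mod 223), base 6 does not prove 223 composite.

222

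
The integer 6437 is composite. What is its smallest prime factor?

6437 is odd.
Digit sum 20, not divisible by 3.
Ends in 7: not divisible by 5.
7: 6437 = 7·919 + 4
11: 6437 = 11·585 + 2
13: 6437 = 13·495 + 2
17: 6437 = 17·378 + 11
19: 6437 = 19·338 + 15
23: 6437 = 23·279 + 20
29: 6437 = 29·221 + 28
31: 6437 = 31·207 + 20
37: 6437 = 37·173 + 36
41: 6437 = 41·157

41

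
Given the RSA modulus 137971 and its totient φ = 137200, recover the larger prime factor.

φ(n) = (p−1)(q−1) = n − (p+q) + 1, so p + q = 137971 − 137200 + 1 = 772.
p and q are the roots of t² − 772t + 137971 = 0.
Discriminant: 772² − 4·137971 = 595984 − 551884 = 44100; √44100 = 210.
q = (772 − 210)/2 = 281, p = (772 + 210)/2 = 491.
Check: 281 · 491 = 137971.

491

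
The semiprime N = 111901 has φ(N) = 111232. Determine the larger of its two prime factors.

353

φ(n) = (p−1)(q−1) = n − (p+q) + 1, so p + q = 111901 − 111232 + 1 = 670.
p and q are the roots of t² − 670t + 111901 = 0.
Discriminant: 670² − 4·111901 = 448900 − 447604 = 1296; √1296 = 36.
q = (670 − 36)/2 = 317, p = (670 + 36)/2 = 353.
Check: 317 · 353 = 111901.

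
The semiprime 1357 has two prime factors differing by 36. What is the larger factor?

Since p = q + 36, we have 1357 = q(q + 36), so q² + 36q − 1357 = 0.
Discriminant: 36² + 4·1357 = 1296 + 5428 = 6724; √6724 = 82.
q = (−36 + 82)/2 = 23, and p = q + 36 = 59.
Check: 23 · 59 = 1357.

59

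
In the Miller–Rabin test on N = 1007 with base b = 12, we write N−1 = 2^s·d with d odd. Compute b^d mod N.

198

1007 − 1 = 1006 = 2^1 · 503, so d = 503.
12^1 ≡ 12 (mod 1007)
12^2 ≡ 12^2 = 144 ≡ 144 (mod 1007)
12^4 ≡ 144^2 = 20736 ≡ 596 (mod 1007)
12^8 ≡ 596^2 = 355216 ≡ 752 (mod 1007)
12^16 ≡ 752^2 = 565504 ≡ 577 (mod 1007)
12^32 ≡ 577^2 = 332929 ≡ 619 (mod 1007)
12^64 ≡ 619^2 = 383161 ≡ 501 (mod 1007)
12^128 ≡ 501^2 = 251001 ≡ 258 (mod 1007)
12^256 ≡ 258^2 = 66564 ≡ 102 (mod 1007)
503 = 256 + 128 + 64 + 32 + 16 + 4 + 2 + 1 in binary powers of 2.
So 12^503 ≡ 102 · 258 · 501 · 619 · 577 · 596 · 144 · 12 ≡ 198 (mod 1007).
Squaring chain: 198; never reaches −1, so base 12 is a Miller–Rabin witness that 1007 is composite.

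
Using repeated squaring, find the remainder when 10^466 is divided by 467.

10^1 ≡ 10 (mod 467)
10^2 ≡ 10^2 = 100 ≡ 100 (mod 467)
10^4 ≡ 100^2 = 10000 ≡ 193 (mod 467)
10^8 ≡ 193^2 = 37249 ≡ 356 (mod 467)
10^16 ≡ 356^2 = 126736 ≡ 179 (mod 467)
10^32 ≡ 179^2 = 32041 ≡ 285 (mod 467)
10^64 ≡ 285^2 = 81225 ≡ 434 (mod 467)
10^128 ≡ 434^2 = 188356 ≡ 155 (mod 467)
10^256 ≡ 155^2 = 24025 ≡ 208 (mod 467)
466 = 256 + 128 + 64 + 16 + 2 in binary powers of 2.
So 10^466 ≡ 208 · 155 · 434 · 179 · 100 ≡ 1 (mod 467).
Since the result is 1, base 10 gives no evidence that 467 is composite.

1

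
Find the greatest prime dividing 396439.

97

396439 = 61 · 6499
6499 = 67 · 97
97 is prime.
So 396439 = 61 · 67 · 97; the largest prime factor is 97.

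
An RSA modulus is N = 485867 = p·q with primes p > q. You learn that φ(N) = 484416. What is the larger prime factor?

929

φ(n) = (p−1)(q−1) = n − (p+q) + 1, so p + q = 485867 − 484416 + 1 = 1452.
p and q are the roots of t² − 1452t + 485867 = 0.
Discriminant: 1452² − 4·485867 = 2108304 − 1943468 = 164836; √164836 = 406.
q = (1452 − 406)/2 = 523, p = (1452 + 406)/2 = 929.
Check: 523 · 929 = 485867.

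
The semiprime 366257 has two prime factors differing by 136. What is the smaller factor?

Since p = q + 136, we have 366257 = q(q + 136), so q² + 136q − 366257 = 0.
Discriminant: 136² + 4·366257 = 18496 + 1465028 = 1483524; √1483524 = 1218.
q = (−136 + 1218)/2 = 541, and p = q + 136 = 677.
Check: 541 · 677 = 366257.

541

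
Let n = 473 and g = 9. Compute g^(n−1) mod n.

444

9^1 ≡ 9 (mod 473)
9^2 ≡ 9^2 = 81 ≡ 81 (mod 473)
9^4 ≡ 81^2 = 6561 ≡ 412 (mod 473)
9^8 ≡ 412^2 = 169744 ≡ 410 (mod 473)
9^16 ≡ 410^2 = 168100 ≡ 185 (mod 473)
9^32 ≡ 185^2 = 34225 ≡ 169 (mod 473)
9^64 ≡ 169^2 = 28561 ≡ 181 (mod 473)
9^128 ≡ 181^2 = 32761 ≡ 124 (mod 473)
9^256 ≡ 124^2 = 15376 ≡ 240 (mod 473)
472 = 256 + 128 + 64 + 16 + 8 in binary powers of 2.
So 9^472 ≡ 240 · 124 · 181 · 185 · 410 ≡ 444 (mod 473).
Since 444 ≠ 1, base 9 is a Fermat witness: 473 is composite.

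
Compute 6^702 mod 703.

628

6^1 ≡ 6 (mod 703)
6^2 ≡ 6^2 = 36 ≡ 36 (mod 703)
6^4 ≡ 36^2 = 1296 ≡ 593 (mod 703)
6^8 ≡ 593^2 = 351649 ≡ 149 (mod 703)
6^16 ≡ 149^2 = 22201 ≡ 408 (mod 703)
6^32 ≡ 408^2 = 166464 ≡ 556 (mod 703)
6^64 ≡ 556^2 = 309136 ≡ 519 (mod 703)
6^128 ≡ 519^2 = 269361 ≡ 112 (mod 703)
6^256 ≡ 112^2 = 12544 ≡ 593 (mod 703)
6^512 ≡ 593^2 = 351649 ≡ 149 (mod 703)
702 = 512 + 128 + 32 + 16 + 8 + 4 + 2 in binary powers of 2.
So 6^702 ≡ 149 · 112 · 556 · 408 · 149 · 593 · 36 ≡ 628 (mod 703).
Since 628 ≠ 1, base 6 is a Fermat witness: 703 is composite.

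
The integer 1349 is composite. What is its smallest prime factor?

19

1349 is odd.
Digit sum 17, not divisible by 3.
Ends in 9: not divisible by 5.
7: 1349 = 7·192 + 5
11: 1349 = 11·122 + 7
13: 1349 = 13·103 + 10
17: 1349 = 17·79 + 6
19: 1349 = 19·71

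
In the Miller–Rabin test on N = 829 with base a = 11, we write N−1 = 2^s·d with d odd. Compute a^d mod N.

829 − 1 = 828 = 2^2 · 207, so d = 207.
11^1 ≡ 11 (mod 829)
11^2 ≡ 11^2 = 121 ≡ 121 (mod 829)
11^4 ≡ 121^2 = 14641 ≡ 548 (mod 829)
11^8 ≡ 548^2 = 300304 ≡ 206 (mod 829)
11^16 ≡ 206^2 = 42436 ≡ 157 (mod 829)
11^32 ≡ 157^2 = 24649 ≡ 608 (mod 829)
11^64 ≡ 608^2 = 369664 ≡ 759 (mod 829)
11^128 ≡ 759^2 = 576081 ≡ 755 (mod 829)
207 = 128 + 64 + 8 + 4 + 2 + 1 in binary powers of 2.
So 11^207 ≡ 755 · 759 · 206 · 548 · 121 · 11 ≡ 1 (mod 829).
Since 11^d ≡ 1 (mod 829), base 11 does not prove 829 composite.

1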